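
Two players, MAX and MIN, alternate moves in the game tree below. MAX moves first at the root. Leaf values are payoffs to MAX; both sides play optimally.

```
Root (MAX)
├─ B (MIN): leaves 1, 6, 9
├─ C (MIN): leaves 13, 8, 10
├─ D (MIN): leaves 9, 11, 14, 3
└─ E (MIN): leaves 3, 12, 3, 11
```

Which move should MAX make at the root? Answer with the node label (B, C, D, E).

C

B (MIN): min(1, 6, 9) = 1
C (MIN): min(13, 8, 10) = 8
D (MIN): min(9, 11, 14, 3) = 3
E (MIN): min(3, 12, 3, 11) = 3
Root (MAX): max(1, 8, 3, 3) = 8
MAX picks the child with the highest value: C (value 8).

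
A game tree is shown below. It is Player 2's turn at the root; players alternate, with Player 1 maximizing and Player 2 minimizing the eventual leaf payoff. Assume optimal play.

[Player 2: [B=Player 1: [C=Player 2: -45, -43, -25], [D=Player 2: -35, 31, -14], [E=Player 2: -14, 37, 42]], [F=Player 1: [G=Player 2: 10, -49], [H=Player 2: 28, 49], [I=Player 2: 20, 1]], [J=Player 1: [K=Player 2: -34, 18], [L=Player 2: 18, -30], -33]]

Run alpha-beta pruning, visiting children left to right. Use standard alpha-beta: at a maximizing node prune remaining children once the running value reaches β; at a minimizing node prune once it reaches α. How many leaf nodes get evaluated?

C [α=-∞,β=+∞]: v=-45
D [α=-45,β=+∞]: v=-35
E [α=-35,β=+∞]: v=-14
B [α=-∞,β=+∞]: v=-14
G [α=-∞,β=-14]: v=-49
H [α=-49,β=-14]: v=28
F [α=-∞,β=-14]: v=28 after child 2 ≥ β → β-cutoff, skip 1
K [α=-∞,β=-14]: v=-34
L [α=-34,β=-14]: v=-30
J [α=-∞,β=-14]: v=-30
Root [α=-∞,β=+∞]: v=-30
Leaves evaluated: 18 of 20.

18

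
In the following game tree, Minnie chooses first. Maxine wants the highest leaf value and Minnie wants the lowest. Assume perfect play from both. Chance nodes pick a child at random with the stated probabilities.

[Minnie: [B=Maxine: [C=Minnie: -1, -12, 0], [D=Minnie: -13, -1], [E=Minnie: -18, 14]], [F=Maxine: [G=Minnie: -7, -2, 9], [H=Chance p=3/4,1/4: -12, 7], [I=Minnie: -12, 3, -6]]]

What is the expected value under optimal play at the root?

-12

C (Minnie): min(-1, -12, 0) = -12
D (Minnie): min(-13, -1) = -13
E (Minnie): min(-18, 14) = -18
B (Maxine): max(-12, -13, -18) = -12
G (Minnie): min(-7, -2, 9) = -7
H (Chance): 3/4·-12 + 1/4·7 = -7.25
I (Minnie): min(-12, 3, -6) = -12
F (Maxine): max(-7, -7.25, -12) = -7
Root (Minnie): min(-12, -7) = -12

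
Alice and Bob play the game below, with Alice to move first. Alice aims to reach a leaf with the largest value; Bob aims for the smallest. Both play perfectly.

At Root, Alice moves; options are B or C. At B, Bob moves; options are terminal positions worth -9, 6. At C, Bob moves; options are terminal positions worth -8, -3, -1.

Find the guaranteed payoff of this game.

B (Bob): min(-9, 6) = -9
C (Bob): min(-8, -3, -1) = -8
Root (Alice): max(-9, -8) = -8

-8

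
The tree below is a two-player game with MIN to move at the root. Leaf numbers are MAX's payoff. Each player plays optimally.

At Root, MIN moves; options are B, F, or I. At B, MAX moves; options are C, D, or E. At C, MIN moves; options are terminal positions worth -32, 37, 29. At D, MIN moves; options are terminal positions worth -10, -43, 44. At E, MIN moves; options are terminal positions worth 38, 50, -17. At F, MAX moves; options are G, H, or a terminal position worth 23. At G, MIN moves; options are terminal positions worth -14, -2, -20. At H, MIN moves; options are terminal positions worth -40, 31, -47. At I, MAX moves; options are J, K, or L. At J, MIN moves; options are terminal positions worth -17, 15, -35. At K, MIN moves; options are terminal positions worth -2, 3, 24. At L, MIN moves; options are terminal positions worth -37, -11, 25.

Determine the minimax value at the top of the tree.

C (MIN): min(-32, 37, 29) = -32
D (MIN): min(-10, -43, 44) = -43
E (MIN): min(38, 50, -17) = -17
B (MAX): max(-32, -43, -17) = -17
G (MIN): min(-14, -2, -20) = -20
H (MIN): min(-40, 31, -47) = -47
F (MAX): max(-20, -47, 23) = 23
J (MIN): min(-17, 15, -35) = -35
K (MIN): min(-2, 3, 24) = -2
L (MIN): min(-37, -11, 25) = -37
I (MAX): max(-35, -2, -37) = -2
Root (MIN): min(-17, 23, -2) = -17

-17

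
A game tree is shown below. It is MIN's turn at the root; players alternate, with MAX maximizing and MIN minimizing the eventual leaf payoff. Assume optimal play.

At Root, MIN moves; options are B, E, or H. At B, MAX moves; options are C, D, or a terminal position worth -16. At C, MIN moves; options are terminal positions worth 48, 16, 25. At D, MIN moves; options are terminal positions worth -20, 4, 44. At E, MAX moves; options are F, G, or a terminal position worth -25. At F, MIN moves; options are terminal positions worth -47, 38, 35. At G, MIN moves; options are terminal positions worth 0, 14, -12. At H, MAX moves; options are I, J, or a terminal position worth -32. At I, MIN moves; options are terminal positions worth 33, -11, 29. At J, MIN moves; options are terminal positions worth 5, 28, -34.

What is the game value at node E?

F: min(-47, 38, 35) = -47
G: min(0, 14, -12) = -12
E: max(-47, -12, -25) = -12

-12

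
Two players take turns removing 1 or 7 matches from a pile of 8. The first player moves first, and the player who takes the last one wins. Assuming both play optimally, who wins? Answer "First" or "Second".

Second

Positions where the player to move wins (W) vs loses (L):
i:   0  1  2  3  4  5  6  7  8
     L  W  L  W  L  W  L  W  L
Position 8 is L, so the second player wins.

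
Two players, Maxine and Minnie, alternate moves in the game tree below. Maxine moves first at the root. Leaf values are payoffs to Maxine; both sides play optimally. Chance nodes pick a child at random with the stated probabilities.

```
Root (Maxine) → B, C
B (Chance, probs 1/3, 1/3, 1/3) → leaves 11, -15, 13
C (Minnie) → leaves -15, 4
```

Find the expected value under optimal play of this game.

B (Chance): 1/3·11 + 1/3·-15 + 1/3·13 = 3
C (Minnie): min(-15, 4) = -15
Root (Maxine): max(3, -15) = 3

3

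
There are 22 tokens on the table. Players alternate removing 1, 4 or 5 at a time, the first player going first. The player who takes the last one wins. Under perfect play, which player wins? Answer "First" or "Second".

W/L table (W = player to move can force a win):
i:   0  1  2  3  4  5  6  7  8  9 10 11 12 13 14 15 16 17 18 19 20 21 22
     L  W  L  W  W  W  W  W  L  W  L  W  W  W  W  W  L  W  L  W  W  W  W
Position 22 is W, so the first player wins.

First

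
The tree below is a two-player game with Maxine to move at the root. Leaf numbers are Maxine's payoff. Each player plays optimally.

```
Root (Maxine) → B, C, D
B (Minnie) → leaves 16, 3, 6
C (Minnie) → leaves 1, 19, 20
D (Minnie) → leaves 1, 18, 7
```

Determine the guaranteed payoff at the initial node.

B (Minnie): min(16, 3, 6) = 3
C (Minnie): min(1, 19, 20) = 1
D (Minnie): min(1, 18, 7) = 1
Root (Maxine): max(3, 1, 1) = 3

3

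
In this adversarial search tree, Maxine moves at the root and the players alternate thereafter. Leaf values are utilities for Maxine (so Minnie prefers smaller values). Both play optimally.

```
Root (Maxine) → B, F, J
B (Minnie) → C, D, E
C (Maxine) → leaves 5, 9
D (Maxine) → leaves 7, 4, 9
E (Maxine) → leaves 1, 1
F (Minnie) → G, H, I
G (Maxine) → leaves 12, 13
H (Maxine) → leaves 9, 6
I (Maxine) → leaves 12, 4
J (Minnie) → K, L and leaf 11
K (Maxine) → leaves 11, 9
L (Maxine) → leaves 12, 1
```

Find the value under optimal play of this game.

11

C (Maxine): max(5, 9) = 9
D (Maxine): max(7, 4, 9) = 9
E (Maxine): max(1, 1) = 1
B (Minnie): min(9, 9, 1) = 1
G (Maxine): max(12, 13) = 13
H (Maxine): max(9, 6) = 9
I (Maxine): max(12, 4) = 12
F (Minnie): min(13, 9, 12) = 9
K (Maxine): max(11, 9) = 11
L (Maxine): max(12, 1) = 12
J (Minnie): min(11, 12, 11) = 11
Root (Maxine): max(1, 9, 11) = 11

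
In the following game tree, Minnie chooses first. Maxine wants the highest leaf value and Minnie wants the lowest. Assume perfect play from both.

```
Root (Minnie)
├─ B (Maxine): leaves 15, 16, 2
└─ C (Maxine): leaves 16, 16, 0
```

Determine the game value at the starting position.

16

B (Maxine): max(15, 16, 2) = 16
C (Maxine): max(16, 16, 0) = 16
Root (Minnie): min(16, 16) = 16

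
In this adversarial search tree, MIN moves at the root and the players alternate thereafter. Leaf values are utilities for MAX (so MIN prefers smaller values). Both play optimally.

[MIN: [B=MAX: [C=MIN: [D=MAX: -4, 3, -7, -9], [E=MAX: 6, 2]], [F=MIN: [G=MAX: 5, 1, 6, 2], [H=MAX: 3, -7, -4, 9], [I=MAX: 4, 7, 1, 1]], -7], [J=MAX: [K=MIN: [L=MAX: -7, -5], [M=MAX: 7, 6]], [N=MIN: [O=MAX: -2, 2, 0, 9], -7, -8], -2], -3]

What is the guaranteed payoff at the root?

-3

D (MAX): max(-4, 3, -7, -9) = 3
E (MAX): max(6, 2) = 6
C (MIN): min(3, 6) = 3
G (MAX): max(5, 1, 6, 2) = 6
H (MAX): max(3, -7, -4, 9) = 9
I (MAX): max(4, 7, 1, 1) = 7
F (MIN): min(6, 9, 7) = 6
B (MAX): max(3, 6, -7) = 6
L (MAX): max(-7, -5) = -5
M (MAX): max(7, 6) = 7
K (MIN): min(-5, 7) = -5
O (MAX): max(-2, 2, 0, 9) = 9
N (MIN): min(9, -7, -8) = -8
J (MAX): max(-5, -8, -2) = -2
Root (MIN): min(6, -2, -3) = -3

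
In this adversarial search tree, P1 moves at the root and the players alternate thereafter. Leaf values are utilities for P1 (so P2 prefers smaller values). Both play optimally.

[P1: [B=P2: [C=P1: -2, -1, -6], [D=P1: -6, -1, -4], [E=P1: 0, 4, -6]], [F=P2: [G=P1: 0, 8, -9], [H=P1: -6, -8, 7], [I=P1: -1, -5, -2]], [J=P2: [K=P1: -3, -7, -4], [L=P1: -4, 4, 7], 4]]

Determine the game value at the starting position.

C (P1): max(-2, -1, -6) = -1
D (P1): max(-6, -1, -4) = -1
E (P1): max(0, 4, -6) = 4
B (P2): min(-1, -1, 4) = -1
G (P1): max(0, 8, -9) = 8
H (P1): max(-6, -8, 7) = 7
I (P1): max(-1, -5, -2) = -1
F (P2): min(8, 7, -1) = -1
K (P1): max(-3, -7, -4) = -3
L (P1): max(-4, 4, 7) = 7
J (P2): min(-3, 7, 4) = -3
Root (P1): max(-1, -1, -3) = -1

-1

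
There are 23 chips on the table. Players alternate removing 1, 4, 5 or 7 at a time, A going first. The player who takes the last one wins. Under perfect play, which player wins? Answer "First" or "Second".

First

Positions where the player to move wins (W) vs loses (L):
i:   0  1  2  3  4  5  6  7  8  9 10 11 12 13 14 15 16 17 18 19 20 21 22 23
     L  W  L  W  W  W  W  W  L  W  L  W  W  W  W  W  L  W  L  W  W  W  W  W
Position 23 is W, so the first player wins.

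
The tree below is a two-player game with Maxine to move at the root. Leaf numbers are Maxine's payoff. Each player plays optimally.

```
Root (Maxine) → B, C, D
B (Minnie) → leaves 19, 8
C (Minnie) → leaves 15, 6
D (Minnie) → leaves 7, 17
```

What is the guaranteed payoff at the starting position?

8

B (Minnie): min(19, 8) = 8
C (Minnie): min(15, 6) = 6
D (Minnie): min(7, 17) = 7
Root (Maxine): max(8, 6, 7) = 8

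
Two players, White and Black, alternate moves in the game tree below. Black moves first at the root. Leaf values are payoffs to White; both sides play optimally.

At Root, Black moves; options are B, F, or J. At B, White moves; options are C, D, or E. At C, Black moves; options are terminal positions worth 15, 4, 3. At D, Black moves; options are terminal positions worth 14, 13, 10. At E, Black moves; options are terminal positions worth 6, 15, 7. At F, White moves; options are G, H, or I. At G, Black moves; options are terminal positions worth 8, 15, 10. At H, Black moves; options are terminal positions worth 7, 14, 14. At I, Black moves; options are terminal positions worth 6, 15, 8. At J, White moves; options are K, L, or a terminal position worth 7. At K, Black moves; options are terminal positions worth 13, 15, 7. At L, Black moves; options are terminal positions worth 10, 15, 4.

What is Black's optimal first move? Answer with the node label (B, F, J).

J

C (Black): min(15, 4, 3) = 3
D (Black): min(14, 13, 10) = 10
E (Black): min(6, 15, 7) = 6
B (White): max(3, 10, 6) = 10
G (Black): min(8, 15, 10) = 8
H (Black): min(7, 14, 14) = 7
I (Black): min(6, 15, 8) = 6
F (White): max(8, 7, 6) = 8
K (Black): min(13, 15, 7) = 7
L (Black): min(10, 15, 4) = 4
J (White): max(7, 4, 7) = 7
Root (Black): min(10, 8, 7) = 7
Black picks the child with the lowest value: J (value 7).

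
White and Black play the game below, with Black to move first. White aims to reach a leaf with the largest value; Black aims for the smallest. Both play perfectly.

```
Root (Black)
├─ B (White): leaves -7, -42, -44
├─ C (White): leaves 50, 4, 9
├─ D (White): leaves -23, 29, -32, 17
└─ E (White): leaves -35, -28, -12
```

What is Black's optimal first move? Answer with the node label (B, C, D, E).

E

B (White): max(-7, -42, -44) = -7
C (White): max(50, 4, 9) = 50
D (White): max(-23, 29, -32, 17) = 29
E (White): max(-35, -28, -12) = -12
Root (Black): min(-7, 50, 29, -12) = -12
Black picks the child with the lowest value: E (value -12).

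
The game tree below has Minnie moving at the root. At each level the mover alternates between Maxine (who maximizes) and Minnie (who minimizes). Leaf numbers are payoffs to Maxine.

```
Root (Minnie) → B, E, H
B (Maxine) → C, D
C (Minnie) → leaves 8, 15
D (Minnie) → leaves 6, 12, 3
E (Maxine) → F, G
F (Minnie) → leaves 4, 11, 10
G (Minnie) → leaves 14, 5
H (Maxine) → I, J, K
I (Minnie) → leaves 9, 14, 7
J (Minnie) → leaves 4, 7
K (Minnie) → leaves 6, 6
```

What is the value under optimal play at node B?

C: min(8, 15) = 8
D: min(6, 12, 3) = 3
B: max(8, 3) = 8

8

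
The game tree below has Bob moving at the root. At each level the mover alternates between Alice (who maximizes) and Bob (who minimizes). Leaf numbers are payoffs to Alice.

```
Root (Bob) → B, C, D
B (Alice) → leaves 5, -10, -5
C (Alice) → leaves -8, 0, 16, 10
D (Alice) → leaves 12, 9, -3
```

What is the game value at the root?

B (Alice): max(5, -10, -5) = 5
C (Alice): max(-8, 0, 16, 10) = 16
D (Alice): max(12, 9, -3) = 12
Root (Bob): min(5, 16, 12) = 5

5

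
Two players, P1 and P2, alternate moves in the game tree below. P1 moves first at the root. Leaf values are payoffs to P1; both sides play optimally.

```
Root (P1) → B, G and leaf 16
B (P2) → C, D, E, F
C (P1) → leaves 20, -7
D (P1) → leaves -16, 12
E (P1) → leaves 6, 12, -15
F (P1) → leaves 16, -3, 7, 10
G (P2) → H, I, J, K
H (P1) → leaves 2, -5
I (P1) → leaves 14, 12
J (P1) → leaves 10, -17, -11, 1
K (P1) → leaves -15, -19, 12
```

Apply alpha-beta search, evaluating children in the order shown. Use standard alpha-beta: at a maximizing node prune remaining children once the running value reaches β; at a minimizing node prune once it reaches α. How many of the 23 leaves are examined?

C [α=-∞,β=+∞]: v=20
D [α=-∞,β=20]: v=12
E [α=-∞,β=12]: v=12 after child 2 ≥ β → β-cutoff, skip 1
F [α=-∞,β=12]: v=16 after child 1 ≥ β → β-cutoff, skip 3
B [α=-∞,β=+∞]: v=12
H [α=12,β=+∞]: v=2
G [α=12,β=+∞]: v=2 after child 1 ≤ α → α-cutoff, skip 3
Root [α=-∞,β=+∞]: v=16
Leaves evaluated: 10 of 23.

10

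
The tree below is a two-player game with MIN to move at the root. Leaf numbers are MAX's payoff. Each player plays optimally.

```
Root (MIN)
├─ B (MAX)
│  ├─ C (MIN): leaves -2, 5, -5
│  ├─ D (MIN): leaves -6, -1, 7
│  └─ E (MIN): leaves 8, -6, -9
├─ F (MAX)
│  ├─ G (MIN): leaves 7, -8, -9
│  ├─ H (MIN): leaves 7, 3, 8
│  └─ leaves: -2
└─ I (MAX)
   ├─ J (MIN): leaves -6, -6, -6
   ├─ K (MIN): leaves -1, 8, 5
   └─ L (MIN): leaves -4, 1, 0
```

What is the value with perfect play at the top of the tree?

-5

C (MIN): min(-2, 5, -5) = -5
D (MIN): min(-6, -1, 7) = -6
E (MIN): min(8, -6, -9) = -9
B (MAX): max(-5, -6, -9) = -5
G (MIN): min(7, -8, -9) = -9
H (MIN): min(7, 3, 8) = 3
F (MAX): max(-9, 3, -2) = 3
J (MIN): min(-6, -6, -6) = -6
K (MIN): min(-1, 8, 5) = -1
L (MIN): min(-4, 1, 0) = -4
I (MAX): max(-6, -1, -4) = -1
Root (MIN): min(-5, 3, -1) = -5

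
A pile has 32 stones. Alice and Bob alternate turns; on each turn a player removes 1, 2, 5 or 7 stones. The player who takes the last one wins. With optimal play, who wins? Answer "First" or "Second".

W/L table (W = player to move can force a win):
i:   0  1  2  3  4  5  6  7  8  9 10 11 12 13 14 15 16 17 18 19 20 21 22 23 24 25 26 27 28 29 30 31 32
     L  W  W  L  W  W  L  W  W  L  W  W  L  W  W  L  W  W  L  W  W  L  W  W  L  W  W  L  W  W  L  W  W
Position 32 is W, so the first player wins.

First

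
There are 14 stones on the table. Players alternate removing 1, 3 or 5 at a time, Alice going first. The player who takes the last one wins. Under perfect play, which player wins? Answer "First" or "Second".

Compute winning (W) and losing (L) positions by backward induction:
i:   0  1  2  3  4  5  6  7  8  9 10 11 12 13 14
     L  W  L  W  L  W  L  W  L  W  L  W  L  W  L
Position 14 is L, so the second player wins.

Second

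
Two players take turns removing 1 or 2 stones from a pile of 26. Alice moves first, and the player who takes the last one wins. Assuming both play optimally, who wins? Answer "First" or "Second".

Compute winning (W) and losing (L) positions by backward induction:
i:   0  1  2  3  4  5  6  7  8  9 10 11 12 13 14 15 16 17 18 19 20 21 22 23 24 25 26
     L  W  W  L  W  W  L  W  W  L  W  W  L  W  W  L  W  W  L  W  W  L  W  W  L  W  W
Position 26 is W, so the first player wins.

First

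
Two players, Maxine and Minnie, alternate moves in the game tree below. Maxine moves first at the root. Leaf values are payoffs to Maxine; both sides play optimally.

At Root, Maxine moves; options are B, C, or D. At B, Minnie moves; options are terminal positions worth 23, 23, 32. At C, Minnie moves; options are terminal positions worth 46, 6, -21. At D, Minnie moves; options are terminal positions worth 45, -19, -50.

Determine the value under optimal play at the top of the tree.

B (Minnie): min(23, 23, 32) = 23
C (Minnie): min(46, 6, -21) = -21
D (Minnie): min(45, -19, -50) = -50
Root (Maxine): max(23, -21, -50) = 23

23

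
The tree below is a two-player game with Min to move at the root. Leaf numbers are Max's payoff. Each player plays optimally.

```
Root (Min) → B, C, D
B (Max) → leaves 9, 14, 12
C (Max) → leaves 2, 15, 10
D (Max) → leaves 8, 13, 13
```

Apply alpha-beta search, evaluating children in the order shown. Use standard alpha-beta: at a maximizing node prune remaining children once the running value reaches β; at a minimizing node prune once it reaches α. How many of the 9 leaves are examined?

B [α=-∞,β=+∞]: v=14
C [α=-∞,β=14]: v=15 after child 2 ≥ β → β-cutoff, skip 1
D [α=-∞,β=14]: v=13
Root [α=-∞,β=+∞]: v=13
Leaves evaluated: 8 of 9.

8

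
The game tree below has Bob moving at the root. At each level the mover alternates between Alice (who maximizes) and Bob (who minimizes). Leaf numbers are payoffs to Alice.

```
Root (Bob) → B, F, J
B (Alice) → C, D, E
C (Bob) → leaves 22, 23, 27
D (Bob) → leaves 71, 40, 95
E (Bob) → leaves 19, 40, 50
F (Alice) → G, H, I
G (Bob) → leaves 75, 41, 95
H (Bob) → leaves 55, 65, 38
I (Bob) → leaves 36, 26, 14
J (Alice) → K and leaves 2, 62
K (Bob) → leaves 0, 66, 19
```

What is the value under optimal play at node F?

G: min(75, 41, 95) = 41
H: min(55, 65, 38) = 38
I: min(36, 26, 14) = 14
F: max(41, 38, 14) = 41

41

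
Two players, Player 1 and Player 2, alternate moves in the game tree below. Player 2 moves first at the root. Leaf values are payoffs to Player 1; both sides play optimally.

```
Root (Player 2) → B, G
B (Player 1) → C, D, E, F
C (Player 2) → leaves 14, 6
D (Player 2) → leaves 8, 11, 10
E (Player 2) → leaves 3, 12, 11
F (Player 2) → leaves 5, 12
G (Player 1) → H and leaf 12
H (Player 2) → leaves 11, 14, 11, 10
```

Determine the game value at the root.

C (Player 2): min(14, 6) = 6
D (Player 2): min(8, 11, 10) = 8
E (Player 2): min(3, 12, 11) = 3
F (Player 2): min(5, 12) = 5
B (Player 1): max(6, 8, 3, 5) = 8
H (Player 2): min(11, 14, 11, 10) = 10
G (Player 1): max(10, 12) = 12
Root (Player 2): min(8, 12) = 8

8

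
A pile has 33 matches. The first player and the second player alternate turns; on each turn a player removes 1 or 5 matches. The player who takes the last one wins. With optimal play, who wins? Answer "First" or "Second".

W/L table (W = player to move can force a win):
i:   0  1  2  3  4  5  6  7  8  9 10 11 12 13 14 15 16 17 18 19 20 21 22 23 24 25 26 27 28 29 30 31 32 33
     L  W  L  W  L  W  L  W  L  W  L  W  L  W  L  W  L  W  L  W  L  W  L  W  L  W  L  W  L  W  L  W  L  W
Position 33 is W, so the first player wins.

First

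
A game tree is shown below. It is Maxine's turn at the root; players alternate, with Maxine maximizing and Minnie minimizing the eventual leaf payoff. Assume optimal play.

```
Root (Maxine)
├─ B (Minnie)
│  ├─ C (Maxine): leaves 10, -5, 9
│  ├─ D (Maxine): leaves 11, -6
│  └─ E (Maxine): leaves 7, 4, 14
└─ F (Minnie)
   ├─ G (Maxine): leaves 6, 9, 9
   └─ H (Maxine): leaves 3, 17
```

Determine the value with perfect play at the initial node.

C (Maxine): max(10, -5, 9) = 10
D (Maxine): max(11, -6) = 11
E (Maxine): max(7, 4, 14) = 14
B (Minnie): min(10, 11, 14) = 10
G (Maxine): max(6, 9, 9) = 9
H (Maxine): max(3, 17) = 17
F (Minnie): min(9, 17) = 9
Root (Maxine): max(10, 9) = 10

10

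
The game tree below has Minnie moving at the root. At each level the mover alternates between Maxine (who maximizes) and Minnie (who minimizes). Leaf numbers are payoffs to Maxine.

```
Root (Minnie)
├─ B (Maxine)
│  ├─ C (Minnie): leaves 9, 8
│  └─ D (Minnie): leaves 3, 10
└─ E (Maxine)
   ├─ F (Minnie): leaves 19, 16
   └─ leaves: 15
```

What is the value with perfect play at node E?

F: min(19, 16) = 16
E: max(16, 15) = 16

16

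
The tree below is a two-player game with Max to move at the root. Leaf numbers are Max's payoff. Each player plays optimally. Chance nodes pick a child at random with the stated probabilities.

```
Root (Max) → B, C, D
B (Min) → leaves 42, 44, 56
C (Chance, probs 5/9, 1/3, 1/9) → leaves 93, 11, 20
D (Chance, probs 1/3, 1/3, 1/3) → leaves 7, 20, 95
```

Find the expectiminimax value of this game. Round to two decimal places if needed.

B (Min): min(42, 44, 56) = 42
C (Chance): 5/9·93 + 1/3·11 + 1/9·20 = 57.56
D (Chance): 1/3·7 + 1/3·20 + 1/3·95 = 40.67
Root (Max): max(42, 57.56, 40.67) = 57.56

57.56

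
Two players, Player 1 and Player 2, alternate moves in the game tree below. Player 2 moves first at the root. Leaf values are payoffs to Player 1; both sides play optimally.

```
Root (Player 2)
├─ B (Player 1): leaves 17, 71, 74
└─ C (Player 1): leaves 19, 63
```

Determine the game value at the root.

63

B (Player 1): max(17, 71, 74) = 74
C (Player 1): max(19, 63) = 63
Root (Player 2): min(74, 63) = 63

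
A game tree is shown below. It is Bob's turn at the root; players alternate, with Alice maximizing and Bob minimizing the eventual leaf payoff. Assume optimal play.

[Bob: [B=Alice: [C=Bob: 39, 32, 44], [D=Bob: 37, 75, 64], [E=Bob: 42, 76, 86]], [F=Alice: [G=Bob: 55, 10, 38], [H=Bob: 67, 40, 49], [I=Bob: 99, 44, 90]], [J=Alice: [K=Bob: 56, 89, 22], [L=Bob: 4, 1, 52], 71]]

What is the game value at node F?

G: min(55, 10, 38) = 10
H: min(67, 40, 49) = 40
I: min(99, 44, 90) = 44
F: max(10, 40, 44) = 44

44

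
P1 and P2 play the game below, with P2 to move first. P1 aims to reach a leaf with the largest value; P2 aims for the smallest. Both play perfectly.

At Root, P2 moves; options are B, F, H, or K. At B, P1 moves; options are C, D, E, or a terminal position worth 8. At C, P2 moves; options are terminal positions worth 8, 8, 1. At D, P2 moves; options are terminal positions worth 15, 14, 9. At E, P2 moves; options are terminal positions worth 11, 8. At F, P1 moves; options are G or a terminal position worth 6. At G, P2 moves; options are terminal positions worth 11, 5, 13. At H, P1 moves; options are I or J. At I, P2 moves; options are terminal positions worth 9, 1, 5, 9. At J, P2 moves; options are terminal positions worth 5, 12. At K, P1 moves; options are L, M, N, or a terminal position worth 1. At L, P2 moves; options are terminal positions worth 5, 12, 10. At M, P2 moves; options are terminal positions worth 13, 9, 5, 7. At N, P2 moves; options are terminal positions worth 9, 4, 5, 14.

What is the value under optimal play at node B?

9

C: min(8, 8, 1) = 1
D: min(15, 14, 9) = 9
E: min(11, 8) = 8
B: max(1, 9, 8, 8) = 9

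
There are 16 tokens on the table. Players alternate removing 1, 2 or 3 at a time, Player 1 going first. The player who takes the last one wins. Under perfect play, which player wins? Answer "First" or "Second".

Second

Compute winning (W) and losing (L) positions by backward induction:
i:   0  1  2  3  4  5  6  7  8  9 10 11 12 13 14 15 16
     L  W  W  W  L  W  W  W  L  W  W  W  L  W  W  W  L
Position 16 is L, so the second player wins.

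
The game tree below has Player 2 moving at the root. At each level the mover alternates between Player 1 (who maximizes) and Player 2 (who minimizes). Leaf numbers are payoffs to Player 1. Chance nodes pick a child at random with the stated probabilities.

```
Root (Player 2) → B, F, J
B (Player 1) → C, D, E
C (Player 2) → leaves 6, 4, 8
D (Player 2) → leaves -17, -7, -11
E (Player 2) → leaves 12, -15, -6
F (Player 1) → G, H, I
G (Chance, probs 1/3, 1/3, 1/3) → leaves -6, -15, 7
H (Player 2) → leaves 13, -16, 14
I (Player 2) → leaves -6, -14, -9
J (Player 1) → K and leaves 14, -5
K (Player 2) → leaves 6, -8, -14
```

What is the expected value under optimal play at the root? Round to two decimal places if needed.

C (Player 2): min(6, 4, 8) = 4
D (Player 2): min(-17, -7, -11) = -17
E (Player 2): min(12, -15, -6) = -15
B (Player 1): max(4, -17, -15) = 4
G (Chance): 1/3·-6 + 1/3·-15 + 1/3·7 = -4.67
H (Player 2): min(13, -16, 14) = -16
I (Player 2): min(-6, -14, -9) = -14
F (Player 1): max(-4.67, -16, -14) = -4.67
K (Player 2): min(6, -8, -14) = -14
J (Player 1): max(-14, 14, -5) = 14
Root (Player 2): min(4, -4.67, 14) = -4.67

-4.67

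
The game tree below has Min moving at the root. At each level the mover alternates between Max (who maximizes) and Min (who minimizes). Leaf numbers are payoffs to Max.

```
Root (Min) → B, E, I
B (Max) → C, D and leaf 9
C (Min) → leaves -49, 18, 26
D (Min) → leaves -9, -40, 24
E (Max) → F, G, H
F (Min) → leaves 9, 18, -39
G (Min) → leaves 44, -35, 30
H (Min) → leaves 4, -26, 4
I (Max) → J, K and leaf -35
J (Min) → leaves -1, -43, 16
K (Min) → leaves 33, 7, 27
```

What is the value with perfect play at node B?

9

C: min(-49, 18, 26) = -49
D: min(-9, -40, 24) = -40
B: max(-49, -40, 9) = 9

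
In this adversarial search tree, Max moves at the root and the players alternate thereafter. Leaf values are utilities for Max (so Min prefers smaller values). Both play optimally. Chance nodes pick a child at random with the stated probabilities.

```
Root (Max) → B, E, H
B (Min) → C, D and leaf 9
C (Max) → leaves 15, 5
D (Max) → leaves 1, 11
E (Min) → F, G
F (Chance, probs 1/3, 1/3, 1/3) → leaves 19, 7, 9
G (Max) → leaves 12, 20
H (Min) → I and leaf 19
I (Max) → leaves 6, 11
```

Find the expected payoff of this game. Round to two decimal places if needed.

C (Max): max(15, 5) = 15
D (Max): max(1, 11) = 11
B (Min): min(15, 11, 9) = 9
F (Chance): 1/3·19 + 1/3·7 + 1/3·9 = 11.67
G (Max): max(12, 20) = 20
E (Min): min(11.67, 20) = 11.67
I (Max): max(6, 11) = 11
H (Min): min(11, 19) = 11
Root (Max): max(9, 11.67, 11) = 11.67

11.67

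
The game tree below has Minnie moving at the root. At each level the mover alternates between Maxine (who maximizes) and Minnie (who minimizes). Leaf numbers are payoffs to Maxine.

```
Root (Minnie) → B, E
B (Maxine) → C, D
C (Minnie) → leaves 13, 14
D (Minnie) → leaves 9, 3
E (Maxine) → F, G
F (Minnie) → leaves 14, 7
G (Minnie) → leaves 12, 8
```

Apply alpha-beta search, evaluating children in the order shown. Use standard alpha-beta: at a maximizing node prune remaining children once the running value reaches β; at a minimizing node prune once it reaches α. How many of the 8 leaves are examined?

C [α=-∞,β=+∞]: v=13
D [α=13,β=+∞]: v=9 after child 1 ≤ α → α-cutoff, skip 1
B [α=-∞,β=+∞]: v=13
F [α=-∞,β=13]: v=7
G [α=7,β=13]: v=8
E [α=-∞,β=13]: v=8
Root [α=-∞,β=+∞]: v=8
Leaves evaluated: 7 of 8.

7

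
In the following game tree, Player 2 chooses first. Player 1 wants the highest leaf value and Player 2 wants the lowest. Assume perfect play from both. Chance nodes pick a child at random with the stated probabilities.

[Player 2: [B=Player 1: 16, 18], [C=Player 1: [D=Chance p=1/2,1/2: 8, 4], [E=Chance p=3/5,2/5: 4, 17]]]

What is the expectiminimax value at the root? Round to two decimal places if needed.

B (Player 1): max(16, 18) = 18
D (Chance): 1/2·8 + 1/2·4 = 6
E (Chance): 3/5·4 + 2/5·17 = 9.2
C (Player 1): max(6, 9.2) = 9.2
Root (Player 2): min(18, 9.2) = 9.2

9.2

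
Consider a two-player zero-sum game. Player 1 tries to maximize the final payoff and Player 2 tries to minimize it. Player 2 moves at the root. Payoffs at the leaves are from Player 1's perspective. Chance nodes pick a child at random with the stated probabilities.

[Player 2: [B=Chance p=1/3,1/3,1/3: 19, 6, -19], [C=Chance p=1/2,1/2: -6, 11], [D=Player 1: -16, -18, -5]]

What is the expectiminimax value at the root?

-5

B (Chance): 1/3·19 + 1/3·6 + 1/3·-19 = 2
C (Chance): 1/2·-6 + 1/2·11 = 2.5
D (Player 1): max(-16, -18, -5) = -5
Root (Player 2): min(2, 2.5, -5) = -5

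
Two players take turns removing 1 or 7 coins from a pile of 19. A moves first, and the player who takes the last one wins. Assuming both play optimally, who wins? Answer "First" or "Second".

Positions where the player to move wins (W) vs loses (L):
i:   0  1  2  3  4  5  6  7  8  9 10 11 12 13 14 15 16 17 18 19
     L  W  L  W  L  W  L  W  L  W  L  W  L  W  L  W  L  W  L  W
Position 19 is W, so the first player wins.

First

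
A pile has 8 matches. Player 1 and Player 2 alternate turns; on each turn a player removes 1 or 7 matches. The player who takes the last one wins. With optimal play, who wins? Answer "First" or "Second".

Second

Compute winning (W) and losing (L) positions by backward induction:
i:   0  1  2  3  4  5  6  7  8
     L  W  L  W  L  W  L  W  L
Position 8 is L, so the second player wins.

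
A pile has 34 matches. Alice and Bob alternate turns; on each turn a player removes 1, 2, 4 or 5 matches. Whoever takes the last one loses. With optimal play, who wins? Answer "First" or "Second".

Compute winning (W) and losing (L) positions by backward induction:
i:   0  1  2  3  4  5  6  7  8  9 10 11 12 13 14 15 16 17 18 19 20 21 22 23 24 25 26 27 28 29 30 31 32 33 34
     W  L  W  W  L  W  W  L  W  W  L  W  W  L  W  W  L  W  W  L  W  W  L  W  W  L  W  W  L  W  W  L  W  W  L
Position 34 is L, so the second player wins.

Second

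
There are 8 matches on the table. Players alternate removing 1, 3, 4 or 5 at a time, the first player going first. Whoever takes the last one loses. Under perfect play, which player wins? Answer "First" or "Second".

First

Compute winning (W) and losing (L) positions by backward induction:
i:   0  1  2  3  4  5  6  7  8
     W  L  W  L  W  W  W  W  W
Position 8 is W, so the first player wins.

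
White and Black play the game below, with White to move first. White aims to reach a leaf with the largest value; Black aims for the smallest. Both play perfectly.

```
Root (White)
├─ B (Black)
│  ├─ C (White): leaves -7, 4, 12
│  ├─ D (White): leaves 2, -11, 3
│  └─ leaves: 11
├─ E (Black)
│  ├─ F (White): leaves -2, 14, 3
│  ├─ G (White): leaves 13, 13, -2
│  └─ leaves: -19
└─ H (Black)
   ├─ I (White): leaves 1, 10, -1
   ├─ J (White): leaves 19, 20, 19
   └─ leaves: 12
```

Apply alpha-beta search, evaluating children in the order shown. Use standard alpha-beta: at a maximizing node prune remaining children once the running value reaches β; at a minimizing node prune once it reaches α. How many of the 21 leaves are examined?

19

C [α=-∞,β=+∞]: v=12
D [α=-∞,β=12]: v=3
B [α=-∞,β=+∞]: v=3
F [α=3,β=+∞]: v=14
G [α=3,β=14]: v=13
E [α=3,β=+∞]: v=-19
I [α=3,β=+∞]: v=10
J [α=3,β=10]: v=19 after child 1 ≥ β → β-cutoff, skip 2
H [α=3,β=+∞]: v=10
Root [α=-∞,β=+∞]: v=10
Leaves evaluated: 19 of 21.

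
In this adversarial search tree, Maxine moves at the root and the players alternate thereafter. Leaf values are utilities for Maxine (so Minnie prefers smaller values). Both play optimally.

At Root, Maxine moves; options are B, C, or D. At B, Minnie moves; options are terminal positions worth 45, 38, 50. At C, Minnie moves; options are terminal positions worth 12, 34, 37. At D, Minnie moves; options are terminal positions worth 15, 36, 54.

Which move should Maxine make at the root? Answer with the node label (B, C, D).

B

B (Minnie): min(45, 38, 50) = 38
C (Minnie): min(12, 34, 37) = 12
D (Minnie): min(15, 36, 54) = 15
Root (Maxine): max(38, 12, 15) = 38
Maxine picks the child with the highest value: B (value 38).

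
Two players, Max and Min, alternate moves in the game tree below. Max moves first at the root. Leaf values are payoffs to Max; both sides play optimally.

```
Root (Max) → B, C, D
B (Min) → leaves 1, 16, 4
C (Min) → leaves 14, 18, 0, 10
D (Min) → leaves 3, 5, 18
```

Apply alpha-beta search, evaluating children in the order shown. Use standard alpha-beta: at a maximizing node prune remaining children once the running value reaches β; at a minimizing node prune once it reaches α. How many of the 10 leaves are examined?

B [α=-∞,β=+∞]: v=1
C [α=1,β=+∞]: v=0 after child 3 ≤ α → α-cutoff, skip 1
D [α=1,β=+∞]: v=3
Root [α=-∞,β=+∞]: v=3
Leaves evaluated: 9 of 10.

9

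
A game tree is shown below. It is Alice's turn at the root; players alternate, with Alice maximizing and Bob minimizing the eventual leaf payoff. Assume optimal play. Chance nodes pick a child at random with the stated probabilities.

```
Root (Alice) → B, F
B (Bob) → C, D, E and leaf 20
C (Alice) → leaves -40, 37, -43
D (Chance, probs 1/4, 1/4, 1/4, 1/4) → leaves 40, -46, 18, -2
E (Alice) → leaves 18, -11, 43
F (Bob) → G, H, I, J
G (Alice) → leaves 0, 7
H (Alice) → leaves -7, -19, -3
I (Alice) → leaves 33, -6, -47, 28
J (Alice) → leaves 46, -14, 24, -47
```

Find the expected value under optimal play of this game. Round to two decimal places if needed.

2.5

C (Alice): max(-40, 37, -43) = 37
D (Chance): 1/4·40 + 1/4·-46 + 1/4·18 + 1/4·-2 = 2.5
E (Alice): max(18, -11, 43) = 43
B (Bob): min(37, 2.5, 43, 20) = 2.5
G (Alice): max(0, 7) = 7
H (Alice): max(-7, -19, -3) = -3
I (Alice): max(33, -6, -47, 28) = 33
J (Alice): max(46, -14, 24, -47) = 46
F (Bob): min(7, -3, 33, 46) = -3
Root (Alice): max(2.5, -3) = 2.5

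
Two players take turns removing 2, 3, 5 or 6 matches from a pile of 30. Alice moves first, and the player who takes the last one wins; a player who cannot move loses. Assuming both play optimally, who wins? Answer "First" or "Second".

Positions where the player to move wins (W) vs loses (L):
i:   0  1  2  3  4  5  6  7  8  9 10 11 12 13 14 15 16 17 18 19 20 21 22 23 24 25 26 27 28 29 30
     L  L  W  W  W  W  W  W  L  L  W  W  W  W  W  W  L  L  W  W  W  W  W  W  L  L  W  W  W  W  W
Position 30 is W, so the first player wins.

First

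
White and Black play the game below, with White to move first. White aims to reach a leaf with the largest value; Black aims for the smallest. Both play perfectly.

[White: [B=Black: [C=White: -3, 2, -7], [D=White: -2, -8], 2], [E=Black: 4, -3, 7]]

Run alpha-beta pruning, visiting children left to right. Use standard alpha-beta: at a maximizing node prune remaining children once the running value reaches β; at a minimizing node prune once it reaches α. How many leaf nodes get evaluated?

8

C [α=-∞,β=+∞]: v=2
D [α=-∞,β=2]: v=-2
B [α=-∞,β=+∞]: v=-2
E [α=-2,β=+∞]: v=-3 after child 2 ≤ α → α-cutoff, skip 1
Root [α=-∞,β=+∞]: v=-2
Leaves evaluated: 8 of 9.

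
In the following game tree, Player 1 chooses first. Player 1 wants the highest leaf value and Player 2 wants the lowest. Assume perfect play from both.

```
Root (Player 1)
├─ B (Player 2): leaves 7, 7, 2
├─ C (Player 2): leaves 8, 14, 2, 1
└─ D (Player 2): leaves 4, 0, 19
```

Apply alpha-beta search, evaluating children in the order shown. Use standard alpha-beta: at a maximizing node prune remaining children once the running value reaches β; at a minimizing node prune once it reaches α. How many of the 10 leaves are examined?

8

B [α=-∞,β=+∞]: v=2
C [α=2,β=+∞]: v=2 after child 3 ≤ α → α-cutoff, skip 1
D [α=2,β=+∞]: v=0 after child 2 ≤ α → α-cutoff, skip 1
Root [α=-∞,β=+∞]: v=2
Leaves evaluated: 8 of 10.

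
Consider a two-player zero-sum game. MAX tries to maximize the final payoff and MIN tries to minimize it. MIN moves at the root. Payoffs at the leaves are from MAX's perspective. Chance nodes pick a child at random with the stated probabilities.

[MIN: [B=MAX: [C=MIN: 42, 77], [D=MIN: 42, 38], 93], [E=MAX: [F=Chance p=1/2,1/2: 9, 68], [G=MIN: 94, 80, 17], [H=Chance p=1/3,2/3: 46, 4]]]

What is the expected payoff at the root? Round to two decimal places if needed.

38.5

C (MIN): min(42, 77) = 42
D (MIN): min(42, 38) = 38
B (MAX): max(42, 38, 93) = 93
F (Chance): 1/2·9 + 1/2·68 = 38.5
G (MIN): min(94, 80, 17) = 17
H (Chance): 1/3·46 + 2/3·4 = 18
E (MAX): max(38.5, 17, 18) = 38.5
Root (MIN): min(93, 38.5) = 38.5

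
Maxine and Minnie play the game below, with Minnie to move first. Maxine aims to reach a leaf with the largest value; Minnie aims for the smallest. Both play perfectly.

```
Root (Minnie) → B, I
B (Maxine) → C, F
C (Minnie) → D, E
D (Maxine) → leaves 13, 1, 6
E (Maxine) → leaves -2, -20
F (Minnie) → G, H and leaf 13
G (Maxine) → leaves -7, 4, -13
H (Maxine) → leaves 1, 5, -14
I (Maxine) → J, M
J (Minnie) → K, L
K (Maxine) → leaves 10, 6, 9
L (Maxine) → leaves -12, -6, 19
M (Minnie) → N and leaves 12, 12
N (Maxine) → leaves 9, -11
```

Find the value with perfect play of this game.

D (Maxine): max(13, 1, 6) = 13
E (Maxine): max(-2, -20) = -2
C (Minnie): min(13, -2) = -2
G (Maxine): max(-7, 4, -13) = 4
H (Maxine): max(1, 5, -14) = 5
F (Minnie): min(4, 5, 13) = 4
B (Maxine): max(-2, 4) = 4
K (Maxine): max(10, 6, 9) = 10
L (Maxine): max(-12, -6, 19) = 19
J (Minnie): min(10, 19) = 10
N (Maxine): max(9, -11) = 9
M (Minnie): min(9, 12, 12) = 9
I (Maxine): max(10, 9) = 10
Root (Minnie): min(4, 10) = 4

4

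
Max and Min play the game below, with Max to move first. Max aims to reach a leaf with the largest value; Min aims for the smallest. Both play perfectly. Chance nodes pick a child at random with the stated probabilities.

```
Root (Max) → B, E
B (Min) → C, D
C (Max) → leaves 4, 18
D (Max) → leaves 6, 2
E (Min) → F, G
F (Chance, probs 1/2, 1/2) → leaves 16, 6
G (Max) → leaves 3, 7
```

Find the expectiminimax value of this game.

7

C (Max): max(4, 18) = 18
D (Max): max(6, 2) = 6
B (Min): min(18, 6) = 6
F (Chance): 1/2·16 + 1/2·6 = 11
G (Max): max(3, 7) = 7
E (Min): min(11, 7) = 7
Root (Max): max(6, 7) = 7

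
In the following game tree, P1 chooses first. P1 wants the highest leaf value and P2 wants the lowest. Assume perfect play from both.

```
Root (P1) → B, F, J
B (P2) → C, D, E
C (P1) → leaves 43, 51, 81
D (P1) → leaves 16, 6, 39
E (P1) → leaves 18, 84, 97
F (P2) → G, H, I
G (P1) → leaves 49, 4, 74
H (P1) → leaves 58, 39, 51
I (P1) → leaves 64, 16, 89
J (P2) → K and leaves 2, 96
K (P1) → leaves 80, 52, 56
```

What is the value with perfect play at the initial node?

58

C (P1): max(43, 51, 81) = 81
D (P1): max(16, 6, 39) = 39
E (P1): max(18, 84, 97) = 97
B (P2): min(81, 39, 97) = 39
G (P1): max(49, 4, 74) = 74
H (P1): max(58, 39, 51) = 58
I (P1): max(64, 16, 89) = 89
F (P2): min(74, 58, 89) = 58
K (P1): max(80, 52, 56) = 80
J (P2): min(80, 2, 96) = 2
Root (P1): max(39, 58, 2) = 58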